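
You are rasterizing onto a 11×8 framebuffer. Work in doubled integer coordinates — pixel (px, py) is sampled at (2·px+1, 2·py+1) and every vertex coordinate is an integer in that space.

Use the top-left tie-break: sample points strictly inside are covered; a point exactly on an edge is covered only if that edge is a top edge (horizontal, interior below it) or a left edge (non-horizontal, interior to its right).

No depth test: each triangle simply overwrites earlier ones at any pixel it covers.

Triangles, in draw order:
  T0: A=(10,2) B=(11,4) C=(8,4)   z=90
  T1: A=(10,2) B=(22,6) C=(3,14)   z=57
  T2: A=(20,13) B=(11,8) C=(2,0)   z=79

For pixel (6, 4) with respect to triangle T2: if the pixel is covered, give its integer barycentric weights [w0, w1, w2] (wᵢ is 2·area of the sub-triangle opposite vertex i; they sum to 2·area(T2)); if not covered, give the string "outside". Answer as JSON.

T0:
  2·area = 6
  edge (10, 2)→(11, 4): d=(1,2) right/bottom  bias=-1
  edge (11, 4)→(8, 4): d=(-3,0) right/bottom  bias=-1
  edge (8, 4)→(10, 2): d=(2,-2) top-left  bias=+0
    (5,0)@(11, 1): e=[-3,9,0] → .  [on edge]
    (4,1)@(9, 3): e=[3,3,0] → X  [on edge]
    (5,1)@(11, 3): e=[-1,3,4] → .
    (3,2)@(7, 5): e=[9,-3,0] → .  [on edge]
    (4,2)@(9, 5): e=[5,-3,4] → .
    (2,3)@(5, 7): e=[15,-9,0] → .  [on edge]
    (1,4)@(3, 9): e=[21,-15,0] → .  [on edge]
    (0,5)@(1, 11): e=[27,-21,0] → .  [on edge]
  covered (1 px):
    . . . . . . . . . . .
    . . . . X . . . . . .
    . . . . . . . . . . .
    . . . . . . . . . . .
    . . . . . . . . . . .
    . . . . . . . . . . .
    . . . . . . . . . . .
    . . . . . . . . . . .
T1:
  2·area = 172
  edge (10, 2)→(22, 6): d=(12,4) right/bottom  bias=-1
  edge (22, 6)→(3, 14): d=(-19,8) right/bottom  bias=-1
  edge (3, 14)→(10, 2): d=(7,-12) top-left  bias=+0
    (3,0)@(7, 1): e=[0,215,-43] → .  [on edge]
    (5,1)@(11, 3): e=[8,145,19] → X
    (6,1)@(13, 3): e=[0,129,43] → .  [on edge]
    (4,2)@(9, 5): e=[40,123,9] → X
    (6,2)@(13, 5): e=[24,91,57] → X
    (7,2)@(15, 5): e=[16,75,81] → X
    (8,2)@(17, 5): e=[8,59,105] → X
    (9,2)@(19, 5): e=[0,43,129] → .  [on edge]
    (4,3)@(9, 7): e=[64,85,23] → X
    (9,3)@(19, 7): e=[24,5,143] → X
    (10,3)@(21, 7): e=[16,-11,167] → .
    (3,4)@(7, 9): e=[96,63,13] → X
  covered (20 px):
    . . . . . . . . . . .
    . . . . . X . . . . .
    . . . . X X X X X . .
    . . . . X X X X X X .
    . . . X X X X . . . .
    . . X X X . . . . . .
    . . X . . . . . . . .
    . . . . . . . . . . .
T2:
  2·area = 27
  edge (20, 13)→(11, 8): d=(-9,-5) top-left  bias=+0
  edge (11, 8)→(2, 0): d=(-9,-8) top-left  bias=+0
  edge (2, 0)→(20, 13): d=(18,13) right/bottom  bias=-1
    (5,3)@(11, 7): e=[9,9,9] → X
    (6,3)@(13, 7): e=[19,25,-17] → .
    (5,4)@(11, 9): e=[-9,-9,45] → .
    (6,4)@(13, 9): e=[1,7,19] → X
    (7,4)@(15, 9): e=[11,23,-7] → .
    (6,5)@(13, 11): e=[-17,-11,55] → .
    (8,5)@(17, 11): e=[3,21,3] → X
    (9,5)@(19, 11): e=[13,37,-23] → .
    (8,6)@(17, 13): e=[-15,3,39] → .
  covered (3 px):
    . . . . . . . . . . .
    . . . . . . . . . . .
    . . . . . . . . . . .
    . . . . . X . . . . .
    . . . . . . X . . . .
    . . . . . . . . X . .
    . . . . . . . . . . .
    . . . . . . . . . . .

Answer: [7,19,1]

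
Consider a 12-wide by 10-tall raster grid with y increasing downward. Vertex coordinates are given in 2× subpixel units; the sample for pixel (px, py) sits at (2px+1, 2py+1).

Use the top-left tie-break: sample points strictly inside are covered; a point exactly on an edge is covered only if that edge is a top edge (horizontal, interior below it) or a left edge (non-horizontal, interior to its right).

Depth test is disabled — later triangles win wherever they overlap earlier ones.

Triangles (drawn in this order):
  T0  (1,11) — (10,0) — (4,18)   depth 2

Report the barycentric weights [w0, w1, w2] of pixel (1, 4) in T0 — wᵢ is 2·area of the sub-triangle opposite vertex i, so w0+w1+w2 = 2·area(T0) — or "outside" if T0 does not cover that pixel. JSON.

T0:
  2·area = 96
  edge (1, 11)→(10, 0): d=(9,-11) top-left  bias=+0
  edge (10, 0)→(4, 18): d=(-6,18) right/bottom  bias=-1
  edge (4, 18)→(1, 11): d=(-3,-7) top-left  bias=+0
    (4,1)@(9, 3): e=[16,0,80] → ·  [on edge]
    (3,2)@(7, 5): e=[12,24,60] → █
    (4,2)@(9, 5): e=[34,-12,74] → ·
    (2,3)@(5, 7): e=[8,48,40] → █
    (4,3)@(9, 7): e=[52,-24,68] → ·
    (1,4)@(3, 9): e=[4,72,20] → █
    (3,4)@(7, 9): e=[48,0,48] → ·  [on edge]
    (0,5)@(1, 11): e=[0,96,0] → █  [on edge]
    (3,5)@(7, 11): e=[66,-12,42] → ·
    (0,6)@(1, 13): e=[18,84,-6] → ·
    (1,6)@(3, 13): e=[40,48,8] → █
    (3,6)@(7, 13): e=[84,-24,36] → ·
    (2,7)@(5, 15): e=[80,0,16] → ·  [on edge]
  covered (11 px):
    · · · · · · · · · · · ·
    · · · · · · · · · · · ·
    · · · █ · · · · · · · ·
    · · █ █ · · · · · · · ·
    · █ █ · · · · · · · · ·
    █ █ █ · · · · · · · · ·
    · █ █ · · · · · · · · ·
    · █ · · · · · · · · · ·
    · · · · · · · · · · · ·
    · · · · · · · · · · · ·

Final: [72,20,4]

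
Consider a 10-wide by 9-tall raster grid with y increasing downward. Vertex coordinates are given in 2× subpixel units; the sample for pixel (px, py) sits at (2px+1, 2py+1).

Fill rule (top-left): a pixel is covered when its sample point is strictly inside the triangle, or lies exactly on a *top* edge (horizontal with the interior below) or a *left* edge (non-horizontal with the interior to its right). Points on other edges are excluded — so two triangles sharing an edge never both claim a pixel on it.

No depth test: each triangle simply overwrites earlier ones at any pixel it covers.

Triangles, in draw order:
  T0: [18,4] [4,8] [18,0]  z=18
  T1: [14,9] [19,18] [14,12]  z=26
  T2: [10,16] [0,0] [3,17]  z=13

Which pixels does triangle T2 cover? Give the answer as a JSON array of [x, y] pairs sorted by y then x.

T0:
  2·area = 56
  edge (18, 4)→(4, 8): d=(-14,4) right/bottom  bias=-1
  edge (4, 8)→(18, 0): d=(14,-8) top-left  bias=+0
  edge (18, 0)→(18, 4): d=(0,4) right/bottom  bias=-1
    (8,0)@(17, 1): e=[46,6,4] → X
    (9,0)@(19, 1): e=[38,22,-4] → .
    (6,1)@(13, 3): e=[34,2,20] → X
    (7,1)@(15, 3): e=[26,18,12] → X
    (9,1)@(19, 3): e=[10,50,-4] → .
    (5,2)@(11, 5): e=[14,14,28] → X
    (7,2)@(15, 5): e=[-2,46,12] → .
    (8,2)@(17, 5): e=[-10,62,4] → .
    (3,3)@(7, 7): e=[2,10,44] → X
    (4,3)@(9, 7): e=[-6,26,36] → .
    (5,3)@(11, 7): e=[-14,42,28] → .
    (6,3)@(13, 7): e=[-22,58,20] → .
  covered (7 px):
    . . . . . . . . X .
    . . . . . . X X X .
    . . . . . X X . . .
    . . . X . . . . . .
    . . . . . . . . . .
    . . . . . . . . . .
    . . . . . . . . . .
    . . . . . . . . . .
    . . . . . . . . . .
T1:
  2·area = 15
  edge (14, 9)→(19, 18): d=(5,9) right/bottom  bias=-1
  edge (19, 18)→(14, 12): d=(-5,-6) top-left  bias=+0
  edge (14, 12)→(14, 9): d=(0,-3) top-left  bias=+0
    (7,5)@(15, 11): e=[1,11,3] → X
    (8,5)@(17, 11): e=[-17,23,9] → .
    (7,6)@(15, 13): e=[11,1,3] → X
    (8,6)@(17, 13): e=[-7,13,9] → .
    (7,7)@(15, 15): e=[21,-9,3] → .
    (8,7)@(17, 15): e=[3,3,9] → X
    (9,7)@(19, 15): e=[-15,15,15] → .
    (8,8)@(17, 17): e=[13,-7,9] → .
  covered (3 px):
    . . . . . . . . . .
    . . . . . . . . . .
    . . . . . . . . . .
    . . . . . . . . . .
    . . . . . . . . . .
    . . . . . . . X . .
    . . . . . . . X . .
    . . . . . . . . X .
    . . . . . . . . . .
T2:
  2·area = 122  (B↔C swapped to make it positive)
  edge (10, 16)→(3, 17): d=(-7,1) right/bottom  bias=-1
  edge (3, 17)→(0, 0): d=(-3,-17) top-left  bias=+0
  edge (0, 0)→(10, 16): d=(10,16) right/bottom  bias=-1
    (0,1)@(1, 3): e=[100,8,14] → X
    (1,1)@(3, 3): e=[98,42,-18] → .
    (0,2)@(1, 5): e=[86,2,34] → X
    (1,2)@(3, 5): e=[84,36,2] → X
    (2,2)@(5, 5): e=[82,70,-30] → .
    (0,3)@(1, 7): e=[72,-4,54] → .
    (1,3)@(3, 7): e=[70,30,22] → X
    (2,3)@(5, 7): e=[68,64,-10] → .
    (1,4)@(3, 9): e=[56,24,42] → X
    (2,4)@(5, 9): e=[54,58,10] → X
    (3,4)@(7, 9): e=[52,92,-22] → .
    (1,5)@(3, 11): e=[42,18,62] → X
    (8,7)@(17, 15): e=[0,244,-122] → .  [on edge]
    (1,8)@(3, 17): e=[0,0,122] → .  [on edge]
  covered (15 px):
    . . . . . . . . . .
    X . . . . . . . . .
    X X . . . . . . . .
    . X . . . . . . . .
    . X X . . . . . . .
    . X X . . . . . . .
    . X X X . . . . . .
    . X X X X . . . . .
    . . . . . . . . . .

Result: [[0,1],[0,2],[1,2],[1,3],[1,4],[2,4],[1,5],[2,5],[1,6],[2,6],[3,6],[1,7],[2,7],[3,7],[4,7]]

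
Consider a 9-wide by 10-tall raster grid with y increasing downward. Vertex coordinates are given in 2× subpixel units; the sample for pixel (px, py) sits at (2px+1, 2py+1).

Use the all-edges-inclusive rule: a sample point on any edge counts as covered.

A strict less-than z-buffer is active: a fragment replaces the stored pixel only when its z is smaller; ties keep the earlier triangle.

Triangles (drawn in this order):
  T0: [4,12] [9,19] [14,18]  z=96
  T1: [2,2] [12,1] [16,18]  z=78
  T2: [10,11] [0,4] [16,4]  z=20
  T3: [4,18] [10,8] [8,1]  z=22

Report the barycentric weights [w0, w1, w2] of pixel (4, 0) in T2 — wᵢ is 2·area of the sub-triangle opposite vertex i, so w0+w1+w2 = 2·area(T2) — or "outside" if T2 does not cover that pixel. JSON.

T0:
  2·area = 40  (B↔C swapped to make it positive)
  edge (4, 12)→(14, 18): d=(10,6) inclusive
  edge (14, 18)→(9, 19): d=(-5,1) inclusive
  edge (9, 19)→(4, 12): d=(-5,-7) inclusive
    (2,6)@(5, 13): e=[4,34,2] → X
    (3,6)@(7, 13): e=[-8,32,16] → .
    (2,7)@(5, 15): e=[24,24,-8] → .
    (3,7)@(7, 15): e=[12,22,6] → X
    (4,7)@(9, 15): e=[0,20,20] → X  [on edge]
    (5,7)@(11, 15): e=[-12,18,34] → .
    (3,8)@(7, 17): e=[32,12,-4] → .
    (4,8)@(9, 17): e=[20,10,10] → X
    (5,8)@(11, 17): e=[8,8,24] → X
    (6,8)@(13, 17): e=[-4,6,38] → .
    (4,9)@(9, 19): e=[40,0,0] → X  [on edge]
    (5,9)@(11, 19): e=[28,-2,14] → .
  covered (6 px):
    . . . . . . . . .
    . . . . . . . . .
    . . . . . . . . .
    . . . . . . . . .
    . . . . . . . . .
    . . . . . . . . .
    . . X . . . . . .
    . . . X X . . . .
    . . . . X X . . .
    . . . . X . . . .
T1:
  2·area = 174
  edge (2, 2)→(12, 1): d=(10,-1) inclusive
  edge (12, 1)→(16, 18): d=(4,17) inclusive
  edge (16, 18)→(2, 2): d=(-14,-16) inclusive
    (1,1)@(3, 3): e=[11,161,2] → X
    (2,1)@(5, 3): e=[13,127,34] → X
    (3,1)@(7, 3): e=[15,93,66] → X
    (4,1)@(9, 3): e=[17,59,98] → X
    (5,1)@(11, 3): e=[19,25,130] → X
    (6,1)@(13, 3): e=[21,-9,162] → .
    (1,2)@(3, 5): e=[31,169,-26] → .
    (2,2)@(5, 5): e=[33,135,6] → X
    (6,2)@(13, 5): e=[41,-1,134] → .
    (2,3)@(5, 7): e=[53,143,-22] → .
    (3,3)@(7, 7): e=[55,109,10] → X
    (6,3)@(13, 7): e=[61,7,106] → X
  covered (20 px):
    . . . . . . . . .
    . X X X X X . . .
    . . X X X X . . .
    . . . X X X X . .
    . . . . X X X . .
    . . . . . X X . .
    . . . . . . X . .
    . . . . . . . X .
    . . . . . . . . .
    . . . . . . . . .
T2:
  2·area = 112
  edge (10, 11)→(0, 4): d=(-10,-7) inclusive
  edge (0, 4)→(16, 4): d=(16,0) inclusive
  edge (16, 4)→(10, 11): d=(-6,7) inclusive
    (1,2)@(3, 5): e=[11,16,85] → X
    (2,2)@(5, 5): e=[25,16,71] → X
    (3,2)@(7, 5): e=[39,16,57] → X
    (4,2)@(9, 5): e=[53,16,43] → X
    (5,2)@(11, 5): e=[67,16,29] → X
    (6,2)@(13, 5): e=[81,16,15] → X
    (7,2)@(15, 5): e=[95,16,1] → X
    (8,2)@(17, 5): e=[109,16,-13] → .
    (1,3)@(3, 7): e=[-9,48,73] → .
    (2,3)@(5, 7): e=[5,48,59] → X
    (7,3)@(15, 7): e=[75,48,-11] → .
    (2,4)@(5, 9): e=[-15,80,47] → .
  covered (14 px):
    . . . . . . . . .
    . . . . . . . . .
    . X X X X X X X .
    . . X X X X X . .
    . . . . X X . . .
    . . . . . . . . .
    . . . . . . . . .
    . . . . . . . . .
    . . . . . . . . .
    . . . . . . . . .
T3:
  2·area = 62  (B↔C swapped to make it positive)
  edge (4, 18)→(8, 1): d=(4,-17) inclusive
  edge (8, 1)→(10, 8): d=(2,7) inclusive
  edge (10, 8)→(4, 18): d=(-6,10) inclusive
    (6,1)@(13, 3): e=[93,-31,0] → .  [on edge]
    (4,2)@(9, 5): e=[33,1,28] → X
    (5,2)@(11, 5): e=[67,-13,8] → .
    (3,3)@(7, 7): e=[7,19,36] → X
    (5,3)@(11, 7): e=[75,-9,-4] → .
    (3,4)@(7, 9): e=[15,23,24] → X
    (5,4)@(11, 9): e=[83,-5,-16] → .
    (3,5)@(7, 11): e=[23,27,12] → X
    (4,5)@(9, 11): e=[57,13,-8] → .
    (3,6)@(7, 13): e=[31,31,0] → X  [on edge]
    (4,6)@(9, 13): e=[65,17,-20] → .
    (2,7)@(5, 15): e=[5,49,8] → X
  covered (8 px):
    . . . . . . . . .
    . . . . . . . . .
    . . . . X . . . .
    . . . X X . . . .
    . . . X X . . . .
    . . . X . . . . .
    . . . X . . . . .
    . . X . . . . . .
    . . . . . . . . .
    . . . . . . . . .

Answer: "outside"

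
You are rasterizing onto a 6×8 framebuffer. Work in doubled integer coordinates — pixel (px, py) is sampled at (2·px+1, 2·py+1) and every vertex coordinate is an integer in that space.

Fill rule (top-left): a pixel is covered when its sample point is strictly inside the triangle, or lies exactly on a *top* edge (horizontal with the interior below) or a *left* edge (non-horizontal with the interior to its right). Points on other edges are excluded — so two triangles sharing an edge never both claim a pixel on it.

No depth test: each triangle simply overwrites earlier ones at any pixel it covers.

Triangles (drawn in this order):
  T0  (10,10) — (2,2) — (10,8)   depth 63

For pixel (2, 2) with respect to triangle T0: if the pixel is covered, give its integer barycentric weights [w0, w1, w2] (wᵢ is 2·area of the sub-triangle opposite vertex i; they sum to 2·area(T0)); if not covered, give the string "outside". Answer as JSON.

T0:
  2·area = 16
  edge (10, 10)→(2, 2): d=(-8,-8) top-left  bias=+0
  edge (2, 2)→(10, 8): d=(8,6) right/bottom  bias=-1
  edge (10, 8)→(10, 10): d=(0,2) right/bottom  bias=-1
    (0,0)@(1, 1): e=[0,-2,18] → ·  [on edge]
    (1,1)@(3, 3): e=[0,2,14] → #  [on edge]
    (2,1)@(5, 3): e=[16,-10,10] → ·
    (1,2)@(3, 5): e=[-16,18,14] → ·
    (2,2)@(5, 5): e=[0,6,10] → #  [on edge]
    (3,2)@(7, 5): e=[16,-6,6] → ·
    (2,3)@(5, 7): e=[-16,22,10] → ·
    (3,3)@(7, 7): e=[0,10,6] → #  [on edge]
    (4,3)@(9, 7): e=[16,-2,2] → ·
    (3,4)@(7, 9): e=[-16,26,6] → ·
    (4,4)@(9, 9): e=[0,14,2] → #  [on edge]
    (5,4)@(11, 9): e=[16,2,-2] → ·
    (5,5)@(11, 11): e=[0,18,-2] → ·  [on edge]
  covered (4 px):
    · · · · · ·
    · # · · · ·
    · · # · · ·
    · · · # · ·
    · · · · # ·
    · · · · · ·
    · · · · · ·
    · · · · · ·

Answer: [6,10,0]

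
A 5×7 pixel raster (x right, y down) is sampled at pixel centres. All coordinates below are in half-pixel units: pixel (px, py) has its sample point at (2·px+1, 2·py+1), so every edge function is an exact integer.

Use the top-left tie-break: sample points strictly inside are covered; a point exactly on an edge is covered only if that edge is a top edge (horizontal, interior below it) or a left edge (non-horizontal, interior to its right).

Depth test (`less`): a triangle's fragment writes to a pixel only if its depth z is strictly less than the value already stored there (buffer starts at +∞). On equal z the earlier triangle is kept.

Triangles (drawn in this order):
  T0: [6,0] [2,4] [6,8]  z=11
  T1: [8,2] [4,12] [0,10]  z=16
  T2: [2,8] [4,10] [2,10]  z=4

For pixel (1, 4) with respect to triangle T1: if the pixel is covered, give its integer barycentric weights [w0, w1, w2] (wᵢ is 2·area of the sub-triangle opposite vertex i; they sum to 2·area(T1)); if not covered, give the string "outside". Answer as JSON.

T0:
  2·area = 32  (B↔C swapped to make it positive)
  edge (6, 0)→(6, 8): d=(0,8) right/bottom  bias=-1
  edge (6, 8)→(2, 4): d=(-4,-4) top-left  bias=+0
  edge (2, 4)→(6, 0): d=(4,-4) top-left  bias=+0
    (2,0)@(5, 1): e=[8,24,0] → █  [on edge]
    (3,0)@(7, 1): e=[-8,32,8] → ·
    (0,1)@(1, 3): e=[40,0,-8] → ·  [on edge]
    (1,1)@(3, 3): e=[24,8,0] → █  [on edge]
    (3,1)@(7, 3): e=[-8,24,16] → ·
    (0,2)@(1, 5): e=[40,-8,0] → ·  [on edge]
    (1,2)@(3, 5): e=[24,0,8] → █  [on edge]
    (3,2)@(7, 5): e=[-8,16,24] → ·
    (1,3)@(3, 7): e=[24,-8,16] → ·
    (2,3)@(5, 7): e=[8,0,24] → █  [on edge]
    (3,3)@(7, 7): e=[-8,8,32] → ·
    (2,4)@(5, 9): e=[8,-8,32] → ·
    (3,4)@(7, 9): e=[-8,0,40] → ·  [on edge]
    (4,5)@(9, 11): e=[-24,0,56] → ·  [on edge]
  covered (6 px):
    · · █ · ·
    · █ █ · ·
    · █ █ · ·
    · · █ · ·
    · · · · ·
    · · · · ·
    · · · · ·
T1:
  2·area = 48
  edge (8, 2)→(4, 12): d=(-4,10) right/bottom  bias=-1
  edge (4, 12)→(0, 10): d=(-4,-2) top-left  bias=+0
  edge (0, 10)→(8, 2): d=(8,-8) top-left  bias=+0
    (4,0)@(9, 1): e=[-6,54,0] → ·  [on edge]
    (3,1)@(7, 3): e=[6,42,0] → █  [on edge]
    (4,1)@(9, 3): e=[-14,46,16] → ·
    (2,2)@(5, 5): e=[18,30,0] → █  [on edge]
    (3,2)@(7, 5): e=[-2,34,16] → ·
    (1,3)@(3, 7): e=[30,18,0] → █  [on edge]
    (3,3)@(7, 7): e=[-10,26,32] → ·
    (0,4)@(1, 9): e=[42,6,0] → █  [on edge]
    (3,4)@(7, 9): e=[-18,18,48] → ·
    (0,5)@(1, 11): e=[34,-2,16] → ·
    (1,5)@(3, 11): e=[14,2,32] → █
    (2,5)@(5, 11): e=[-6,6,48] → ·
  covered (8 px):
    · · · · ·
    · · · █ ·
    · · █ · ·
    · █ █ · ·
    █ █ █ · ·
    · █ · · ·
    · · · · ·
T2:
  2·area = 4
  edge (2, 8)→(4, 10): d=(2,2) right/bottom  bias=-1
  edge (4, 10)→(2, 10): d=(-2,0) right/bottom  bias=-1
  edge (2, 10)→(2, 8): d=(0,-2) top-left  bias=+0
    (0,3)@(1, 7): e=[0,6,-2] → ·  [on edge]
    (1,4)@(3, 9): e=[0,2,2] → ·  [on edge]
    (2,5)@(5, 11): e=[0,-2,6] → ·  [on edge]
    (3,6)@(7, 13): e=[0,-6,10] → ·  [on edge]
  covered (0 px):
    · · · · ·
    · · · · ·
    · · · · ·
    · · · · ·
    · · · · ·
    · · · · ·
    · · · · ·

Result: [10,16,22]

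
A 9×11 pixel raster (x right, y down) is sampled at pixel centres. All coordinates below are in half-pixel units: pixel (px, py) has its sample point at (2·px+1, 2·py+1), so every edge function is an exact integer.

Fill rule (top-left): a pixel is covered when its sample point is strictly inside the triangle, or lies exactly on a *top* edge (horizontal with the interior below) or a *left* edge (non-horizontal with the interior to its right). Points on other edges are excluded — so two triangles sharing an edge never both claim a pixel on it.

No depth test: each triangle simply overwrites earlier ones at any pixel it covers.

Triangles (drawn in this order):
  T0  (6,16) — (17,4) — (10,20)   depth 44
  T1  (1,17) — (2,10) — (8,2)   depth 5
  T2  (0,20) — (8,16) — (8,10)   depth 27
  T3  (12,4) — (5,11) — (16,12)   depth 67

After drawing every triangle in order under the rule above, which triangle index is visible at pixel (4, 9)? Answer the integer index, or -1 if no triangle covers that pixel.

T0:
  2·area = 92
  edge (6, 16)→(17, 4): d=(11,-12) top-left  bias=+0
  edge (17, 4)→(10, 20): d=(-7,16) right/bottom  bias=-1
  edge (10, 20)→(6, 16): d=(-4,-4) top-left  bias=+0
    (7,3)@(15, 7): e=[9,11,72] → █
    (8,3)@(17, 7): e=[33,-21,80] → ·
    (6,4)@(13, 9): e=[7,29,56] → █
    (7,4)@(15, 9): e=[31,-3,64] → ·
    (0,5)@(1, 11): e=[-115,207,0] → ·  [on edge]
    (5,5)@(11, 11): e=[5,47,40] → █
    (7,5)@(15, 11): e=[53,-17,56] → ·
    (1,6)@(3, 13): e=[-69,161,0] → ·  [on edge]
    (4,6)@(9, 13): e=[3,65,24] → █
    (7,6)@(15, 13): e=[75,-31,48] → ·
    (2,7)@(5, 15): e=[-23,115,0] → ·  [on edge]
    (3,7)@(7, 15): e=[1,83,8] → █
    (3,8)@(7, 17): e=[23,69,0] → █  [on edge]
    (4,9)@(9, 19): e=[69,23,0] → █  [on edge]
    (5,10)@(11, 21): e=[115,-23,0] → ·  [on edge]
  covered (14 px):
    · · · · · · · · ·
    · · · · · · · · ·
    · · · · · · · · ·
    · · · · · · · █ ·
    · · · · · · █ · ·
    · · · · · █ █ · ·
    · · · · █ █ █ · ·
    · · · █ █ █ · · ·
    · · · █ █ █ · · ·
    · · · · █ · · · ·
    · · · · · · · · ·
T1:
  2·area = 34
  edge (1, 17)→(2, 10): d=(1,-7) top-left  bias=+0
  edge (2, 10)→(8, 2): d=(6,-8) top-left  bias=+0
  edge (8, 2)→(1, 17): d=(-7,15) right/bottom  bias=-1
    (1,1)@(3, 3): e=[0,-34,68] → ·  [on edge]
    (2,3)@(5, 7): e=[18,6,10] → █
    (3,3)@(7, 7): e=[32,22,-20] → ·
    (1,4)@(3, 9): e=[6,2,26] → █
    (2,4)@(5, 9): e=[20,18,-4] → ·
    (1,5)@(3, 11): e=[8,14,12] → █
    (2,5)@(5, 11): e=[22,30,-18] → ·
    (1,6)@(3, 13): e=[10,26,-2] → ·
    (0,8)@(1, 17): e=[0,34,0] → ·  [on edge]
  covered (3 px):
    · · · · · · · · ·
    · · · · · · · · ·
    · · · · · · · · ·
    · · █ · · · · · ·
    · █ · · · · · · ·
    · █ · · · · · · ·
    · · · · · · · · ·
    · · · · · · · · ·
    · · · · · · · · ·
    · · · · · · · · ·
    · · · · · · · · ·
T2:
  2·area = 48  (B↔C swapped to make it positive)
  edge (0, 20)→(8, 10): d=(8,-10) top-left  bias=+0
  edge (8, 10)→(8, 16): d=(0,6) right/bottom  bias=-1
  edge (8, 16)→(0, 20): d=(-8,4) right/bottom  bias=-1
    (3,6)@(7, 13): e=[14,6,28] → █
    (4,6)@(9, 13): e=[34,-6,20] → ·
    (2,7)@(5, 15): e=[10,18,20] → █
    (4,7)@(9, 15): e=[50,-6,4] → ·
    (1,8)@(3, 17): e=[6,30,12] → █
    (3,8)@(7, 17): e=[46,6,-4] → ·
    (0,9)@(1, 19): e=[2,42,4] → █
    (1,9)@(3, 19): e=[22,30,-4] → ·
    (2,9)@(5, 19): e=[42,18,-12] → ·
    (0,10)@(1, 21): e=[18,42,-12] → ·
  covered (6 px):
    · · · · · · · · ·
    · · · · · · · · ·
    · · · · · · · · ·
    · · · · · · · · ·
    · · · · · · · · ·
    · · · · · · · · ·
    · · · █ · · · · ·
    · · █ █ · · · · ·
    · █ █ · · · · · ·
    █ · · · · · · · ·
    · · · · · · · · ·
T3:
  2·area = 84  (B↔C swapped to make it positive)
  edge (12, 4)→(16, 12): d=(4,8) right/bottom  bias=-1
  edge (16, 12)→(5, 11): d=(-11,-1) top-left  bias=+0
  edge (5, 11)→(12, 4): d=(7,-7) top-left  bias=+0
    (7,0)@(15, 1): e=[-36,120,0] → ·  [on edge]
    (6,1)@(13, 3): e=[-12,96,0] → ·  [on edge]
    (5,2)@(11, 5): e=[12,72,0] → █  [on edge]
    (6,2)@(13, 5): e=[-4,74,14] → ·
    (4,3)@(9, 7): e=[36,48,0] → █  [on edge]
    (6,3)@(13, 7): e=[4,52,28] → █
    (7,3)@(15, 7): e=[-12,54,42] → ·
    (3,4)@(7, 9): e=[60,24,0] → █  [on edge]
    (7,4)@(15, 9): e=[-4,32,56] → ·
    (2,5)@(5, 11): e=[84,0,0] → █  [on edge]
    (7,5)@(15, 11): e=[4,10,70] → █
    (8,5)@(17, 11): e=[-12,12,84] → ·
    (1,6)@(3, 13): e=[108,-24,0] → ·  [on edge]
    (0,7)@(1, 15): e=[132,-48,0] → ·  [on edge]
  covered (14 px):
    · · · · · · · · ·
    · · · · · · · · ·
    · · · · · █ · · ·
    · · · · █ █ █ · ·
    · · · █ █ █ █ · ·
    · · █ █ █ █ █ █ ·
    · · · · · · · · ·
    · · · · · · · · ·
    · · · · · · · · ·
    · · · · · · · · ·
    · · · · · · · · ·

Z-buffer (winner per pixel, '.' = empty):
  . . . . . . . . .
  . . . . . . . . .
  . . . . . 3 . . .
  . . 1 . 3 3 3 0 .
  . 1 . 3 3 3 3 . .
  . 1 3 3 3 3 3 3 .
  . . . 2 0 0 0 . .
  . . 2 2 0 0 . . .
  . 2 2 0 0 0 . . .
  2 . . . 0 . . . .
  . . . . . . . . .

Result: 0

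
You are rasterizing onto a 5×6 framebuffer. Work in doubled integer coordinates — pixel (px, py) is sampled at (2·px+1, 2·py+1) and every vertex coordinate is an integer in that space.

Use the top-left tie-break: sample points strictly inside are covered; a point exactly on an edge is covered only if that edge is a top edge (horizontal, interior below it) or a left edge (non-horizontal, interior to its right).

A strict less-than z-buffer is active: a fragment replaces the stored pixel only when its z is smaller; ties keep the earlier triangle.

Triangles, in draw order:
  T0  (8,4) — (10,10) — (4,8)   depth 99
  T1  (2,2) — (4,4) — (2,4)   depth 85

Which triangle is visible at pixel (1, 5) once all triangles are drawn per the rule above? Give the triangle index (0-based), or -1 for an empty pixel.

T0:
  2·area = 32
  edge (8, 4)→(10, 10): d=(2,6) right/bottom  bias=-1
  edge (10, 10)→(4, 8): d=(-6,-2) top-left  bias=+0
  edge (4, 8)→(8, 4): d=(4,-4) top-left  bias=+0
    (3,0)@(7, 1): e=[0,48,-16] → .  [on edge]
    (4,1)@(9, 3): e=[-8,40,0] → .  [on edge]
    (3,2)@(7, 5): e=[8,24,0] → X  [on edge]
    (4,2)@(9, 5): e=[-4,28,8] → .
    (0,3)@(1, 7): e=[48,0,-16] → .  [on edge]
    (2,3)@(5, 7): e=[24,8,0] → X  [on edge]
    (4,3)@(9, 7): e=[0,16,16] → .  [on edge]
    (1,4)@(3, 9): e=[40,-8,0] → .  [on edge]
    (2,4)@(5, 9): e=[28,-4,8] → .
    (3,4)@(7, 9): e=[16,0,16] → X  [on edge]
    (4,4)@(9, 9): e=[4,4,24] → X
    (0,5)@(1, 11): e=[56,-24,0] → .  [on edge]
  covered (5 px):
    . . . . .
    . . . . .
    . . . X .
    . . X X .
    . . . X X
    . . . . .
T1:
  2·area = 4
  edge (2, 2)→(4, 4): d=(2,2) right/bottom  bias=-1
  edge (4, 4)→(2, 4): d=(-2,0) right/bottom  bias=-1
  edge (2, 4)→(2, 2): d=(0,-2) top-left  bias=+0
    (0,0)@(1, 1): e=[0,6,-2] → .  [on edge]
    (1,1)@(3, 3): e=[0,2,2] → .  [on edge]
    (2,2)@(5, 5): e=[0,-2,6] → .  [on edge]
    (3,3)@(7, 7): e=[0,-6,10] → .  [on edge]
    (4,4)@(9, 9): e=[0,-10,14] → .  [on edge]
  covered (0 px):
    . . . . .
    . . . . .
    . . . . .
    . . . . .
    . . . . .
    . . . . .

Z-buffer (winner per pixel, '.' = empty):
  . . . . .
  . . . . .
  . . . 0 .
  . . 0 0 .
  . . . 0 0
  . . . . .

Final: -1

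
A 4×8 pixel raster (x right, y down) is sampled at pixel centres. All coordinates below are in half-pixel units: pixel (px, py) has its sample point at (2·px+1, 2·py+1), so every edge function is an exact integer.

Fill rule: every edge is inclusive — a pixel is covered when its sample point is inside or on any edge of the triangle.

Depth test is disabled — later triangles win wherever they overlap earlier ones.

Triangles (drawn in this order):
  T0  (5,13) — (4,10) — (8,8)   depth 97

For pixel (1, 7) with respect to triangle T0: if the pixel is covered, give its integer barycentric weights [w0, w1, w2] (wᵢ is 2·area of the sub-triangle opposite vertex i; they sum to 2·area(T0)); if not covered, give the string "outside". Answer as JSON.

T0:
  2·area = 14
  edge (5, 13)→(4, 10): d=(-1,-3) inclusive
  edge (4, 10)→(8, 8): d=(4,-2) inclusive
  edge (8, 8)→(5, 13): d=(-3,5) inclusive
    (0,0)@(1, 1): e=[0,-42,56] → ·  [on edge]
    (1,3)@(3, 7): e=[0,-14,28] → ·  [on edge]
    (3,4)@(7, 9): e=[10,2,2] → #
    (2,5)@(5, 11): e=[2,6,6] → #
    (3,5)@(7, 11): e=[8,10,-4] → ·
    (2,6)@(5, 13): e=[0,14,0] → #  [on edge]
    (3,6)@(7, 13): e=[6,18,-10] → ·
    (2,7)@(5, 15): e=[-2,22,-6] → ·
  covered (3 px):
    · · · ·
    · · · ·
    · · · ·
    · · · ·
    · · · #
    · · # ·
    · · # ·
    · · · ·

Result: "outside"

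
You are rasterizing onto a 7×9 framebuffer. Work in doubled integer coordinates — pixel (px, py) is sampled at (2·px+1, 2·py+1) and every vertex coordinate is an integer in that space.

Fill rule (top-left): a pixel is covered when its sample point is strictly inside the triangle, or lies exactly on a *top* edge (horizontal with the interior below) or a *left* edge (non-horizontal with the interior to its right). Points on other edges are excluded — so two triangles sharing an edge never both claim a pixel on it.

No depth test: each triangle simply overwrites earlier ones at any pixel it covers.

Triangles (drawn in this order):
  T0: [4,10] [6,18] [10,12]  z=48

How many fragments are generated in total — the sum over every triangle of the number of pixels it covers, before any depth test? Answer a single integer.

T0:
  2·area = 44  (B↔C swapped to make it positive)
  edge (4, 10)→(10, 12): d=(6,2) right/bottom  bias=-1
  edge (10, 12)→(6, 18): d=(-4,6) right/bottom  bias=-1
  edge (6, 18)→(4, 10): d=(-2,-8) top-left  bias=+0
    (0,4)@(1, 9): e=[0,66,-22] → ·  [on edge]
    (2,5)@(5, 11): e=[4,34,6] → #
    (3,5)@(7, 11): e=[0,22,22] → ·  [on edge]
    (2,6)@(5, 13): e=[16,26,2] → #
    (3,6)@(7, 13): e=[12,14,18] → #
    (4,6)@(9, 13): e=[8,2,34] → #
    (5,6)@(11, 13): e=[4,-10,50] → ·
    (6,6)@(13, 13): e=[0,-22,66] → ·  [on edge]
    (2,7)@(5, 15): e=[28,18,-2] → ·
    (3,7)@(7, 15): e=[24,6,14] → #
    (4,7)@(9, 15): e=[20,-6,30] → ·
    (3,8)@(7, 17): e=[36,-2,10] → ·
  covered (5 px):
    · · · · · · ·
    · · · · · · ·
    · · · · · · ·
    · · · · · · ·
    · · · · · · ·
    · · # · · · ·
    · · # # # · ·
    · · · # · · ·
    · · · · · · ·

Answer: 5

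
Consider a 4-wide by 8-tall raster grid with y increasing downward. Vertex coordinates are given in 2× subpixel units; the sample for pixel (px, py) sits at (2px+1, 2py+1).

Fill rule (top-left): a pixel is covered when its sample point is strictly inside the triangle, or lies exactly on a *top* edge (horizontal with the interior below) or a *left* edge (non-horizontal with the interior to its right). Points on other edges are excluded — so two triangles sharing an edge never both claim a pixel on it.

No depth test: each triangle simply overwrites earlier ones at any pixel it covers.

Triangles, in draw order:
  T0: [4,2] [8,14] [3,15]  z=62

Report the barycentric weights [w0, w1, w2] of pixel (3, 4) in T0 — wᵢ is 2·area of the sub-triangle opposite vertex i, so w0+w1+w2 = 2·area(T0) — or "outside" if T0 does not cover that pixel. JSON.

T0:
  2·area = 64
  edge (4, 2)→(8, 14): d=(4,12) right/bottom  bias=-1
  edge (8, 14)→(3, 15): d=(-5,1) right/bottom  bias=-1
  edge (3, 15)→(4, 2): d=(1,-13) top-left  bias=+0
    (2,2)@(5, 5): e=[0,48,16] → ·  [on edge]
    (2,3)@(5, 7): e=[8,38,18] → █
    (3,3)@(7, 7): e=[-16,36,44] → ·
    (2,4)@(5, 9): e=[16,28,20] → █
    (3,4)@(7, 9): e=[-8,26,46] → ·
    (2,5)@(5, 11): e=[24,18,22] → █
    (3,5)@(7, 11): e=[0,16,48] → ·  [on edge]
    (2,6)@(5, 13): e=[32,8,24] → █
    (3,6)@(7, 13): e=[8,6,50] → █
    (1,7)@(3, 15): e=[64,0,0] → ·  [on edge]
    (2,7)@(5, 15): e=[40,-2,26] → ·
    (3,7)@(7, 15): e=[16,-4,52] → ·
  covered (5 px):
    · · · ·
    · · · ·
    · · · ·
    · · █ ·
    · · █ ·
    · · █ ·
    · · █ █
    · · · ·

Answer: "outside"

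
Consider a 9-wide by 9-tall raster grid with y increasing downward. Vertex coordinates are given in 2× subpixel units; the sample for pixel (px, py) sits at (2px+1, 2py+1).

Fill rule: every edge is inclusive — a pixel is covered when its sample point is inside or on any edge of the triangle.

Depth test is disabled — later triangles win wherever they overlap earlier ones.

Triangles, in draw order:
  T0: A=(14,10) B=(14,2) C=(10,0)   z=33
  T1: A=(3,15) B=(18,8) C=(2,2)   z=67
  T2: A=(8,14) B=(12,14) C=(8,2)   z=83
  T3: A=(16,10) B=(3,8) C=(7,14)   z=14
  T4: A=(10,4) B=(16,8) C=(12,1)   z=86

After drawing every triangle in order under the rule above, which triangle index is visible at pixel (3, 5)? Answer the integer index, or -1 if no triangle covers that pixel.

T0:
  2·area = 32  (B↔C swapped to make it positive)
  edge (14, 10)→(10, 0): d=(-4,-10) inclusive
  edge (10, 0)→(14, 2): d=(4,2) inclusive
  edge (14, 2)→(14, 10): d=(0,8) inclusive
    (5,0)@(11, 1): e=[6,2,24] → #
    (6,0)@(13, 1): e=[26,-2,8] → ·
    (5,1)@(11, 3): e=[-2,10,24] → ·
    (6,1)@(13, 3): e=[18,6,8] → #
    (7,1)@(15, 3): e=[38,2,-8] → ·
    (6,2)@(13, 5): e=[10,14,8] → #
    (7,2)@(15, 5): e=[30,10,-8] → ·
    (6,3)@(13, 7): e=[2,22,8] → #
    (7,3)@(15, 7): e=[22,18,-8] → ·
    (6,4)@(13, 9): e=[-6,30,8] → ·
  covered (4 px):
    · · · · · # · · ·
    · · · · · · # · ·
    · · · · · · # · ·
    · · · · · · # · ·
    · · · · · · · · ·
    · · · · · · · · ·
    · · · · · · · · ·
    · · · · · · · · ·
    · · · · · · · · ·
T1:
  2·area = 202  (B↔C swapped to make it positive)
  edge (3, 15)→(2, 2): d=(-1,-13) inclusive
  edge (2, 2)→(18, 8): d=(16,6) inclusive
  edge (18, 8)→(3, 15): d=(-15,7) inclusive
    (1,1)@(3, 3): e=[12,10,180] → #
    (2,1)@(5, 3): e=[38,-2,166] → ·
    (1,2)@(3, 5): e=[10,42,150] → #
    (2,2)@(5, 5): e=[36,30,136] → #
    (3,2)@(7, 5): e=[62,18,122] → #
    (4,2)@(9, 5): e=[88,6,108] → #
    (5,2)@(11, 5): e=[114,-6,94] → ·
    (1,3)@(3, 7): e=[8,74,120] → #
    (5,3)@(11, 7): e=[112,26,64] → #
    (6,3)@(13, 7): e=[138,14,50] → #
    (7,3)@(15, 7): e=[164,2,36] → #
    (8,3)@(17, 7): e=[190,-10,22] → ·
    (1,7)@(3, 15): e=[0,202,0] → #  [on edge]
  covered (28 px):
    · · · · · · · · ·
    · # · · · · · · ·
    · # # # # · · · ·
    · # # # # # # # ·
    · # # # # # # # ·
    · # # # # # · · ·
    · # # # · · · · ·
    · # · · · · · · ·
    · · · · · · · · ·
T2:
  2·area = 48  (B↔C swapped to make it positive)
  edge (8, 14)→(8, 2): d=(0,-12) inclusive
  edge (8, 2)→(12, 14): d=(4,12) inclusive
  edge (12, 14)→(8, 14): d=(-4,0) inclusive
    (4,2)@(9, 5): e=[12,0,36] → #  [on edge]
    (5,2)@(11, 5): e=[36,-24,36] → ·
    (4,3)@(9, 7): e=[12,8,28] → #
    (5,3)@(11, 7): e=[36,-16,28] → ·
    (4,4)@(9, 9): e=[12,16,20] → #
    (5,4)@(11, 9): e=[36,-8,20] → ·
    (4,5)@(9, 11): e=[12,24,12] → #
    (5,5)@(11, 11): e=[36,0,12] → #  [on edge]
    (6,5)@(13, 11): e=[60,-24,12] → ·
    (4,6)@(9, 13): e=[12,32,4] → #
    (6,6)@(13, 13): e=[60,-16,4] → ·
    (4,7)@(9, 15): e=[12,40,-4] → ·
    (6,8)@(13, 17): e=[60,0,-12] → ·  [on edge]
  covered (7 px):
    · · · · · · · · ·
    · · · · · · · · ·
    · · · · # · · · ·
    · · · · # · · · ·
    · · · · # · · · ·
    · · · · # # · · ·
    · · · · # # · · ·
    · · · · · · · · ·
    · · · · · · · · ·
T3:
  2·area = 70  (B↔C swapped to make it positive)
  edge (16, 10)→(7, 14): d=(-9,4) inclusive
  edge (7, 14)→(3, 8): d=(-4,-6) inclusive
  edge (3, 8)→(16, 10): d=(13,2) inclusive
    (0,2)@(1, 5): e=[105,0,-35] → ·  [on edge]
    (2,4)@(5, 9): e=[53,8,9] → #
    (3,4)@(7, 9): e=[45,20,5] → #
    (4,4)@(9, 9): e=[37,32,1] → #
    (5,4)@(11, 9): e=[29,44,-3] → ·
    (2,5)@(5, 11): e=[35,0,35] → #  [on edge]
    (5,5)@(11, 11): e=[11,36,23] → #
    (6,5)@(13, 11): e=[3,48,19] → #
    (7,5)@(15, 11): e=[-5,60,15] → ·
    (2,6)@(5, 13): e=[17,-8,61] → ·
    (3,6)@(7, 13): e=[9,4,57] → #
    (5,6)@(11, 13): e=[-7,28,49] → ·
    (4,8)@(9, 17): e=[-35,0,105] → ·  [on edge]
  covered (10 px):
    · · · · · · · · ·
    · · · · · · · · ·
    · · · · · · · · ·
    · · · · · · · · ·
    · · # # # · · · ·
    · · # # # # # · ·
    · · · # # · · · ·
    · · · · · · · · ·
    · · · · · · · · ·
T4:
  2·area = 26  (B↔C swapped to make it positive)
  edge (10, 4)→(12, 1): d=(2,-3) inclusive
  edge (12, 1)→(16, 8): d=(4,7) inclusive
  edge (16, 8)→(10, 4): d=(-6,-4) inclusive
    (5,1)@(11, 3): e=[1,15,10] → #
    (6,1)@(13, 3): e=[7,1,18] → #
    (7,1)@(15, 3): e=[13,-13,26] → ·
    (5,2)@(11, 5): e=[5,23,-2] → ·
    (6,2)@(13, 5): e=[11,9,6] → #
    (7,2)@(15, 5): e=[17,-5,14] → ·
    (6,3)@(13, 7): e=[15,17,-6] → ·
    (7,3)@(15, 7): e=[21,3,2] → #
    (8,3)@(17, 7): e=[27,-11,10] → ·
    (7,4)@(15, 9): e=[25,11,-10] → ·
  covered (4 px):
    · · · · · · · · ·
    · · · · · # # · ·
    · · · · · · # · ·
    · · · · · · · # ·
    · · · · · · · · ·
    · · · · · · · · ·
    · · · · · · · · ·
    · · · · · · · · ·
    · · · · · · · · ·

Z-buffer (winner per pixel, '.' = empty):
  . . . . . 0 . . .
  . 1 . . . 4 4 . .
  . 1 1 1 2 . 4 . .
  . 1 1 1 2 1 1 4 .
  . 1 3 3 3 1 1 1 .
  . 1 3 3 3 3 3 . .
  . 1 1 3 3 2 . . .
  . 1 . . . . . . .
  . . . . . . . . .

Final: 3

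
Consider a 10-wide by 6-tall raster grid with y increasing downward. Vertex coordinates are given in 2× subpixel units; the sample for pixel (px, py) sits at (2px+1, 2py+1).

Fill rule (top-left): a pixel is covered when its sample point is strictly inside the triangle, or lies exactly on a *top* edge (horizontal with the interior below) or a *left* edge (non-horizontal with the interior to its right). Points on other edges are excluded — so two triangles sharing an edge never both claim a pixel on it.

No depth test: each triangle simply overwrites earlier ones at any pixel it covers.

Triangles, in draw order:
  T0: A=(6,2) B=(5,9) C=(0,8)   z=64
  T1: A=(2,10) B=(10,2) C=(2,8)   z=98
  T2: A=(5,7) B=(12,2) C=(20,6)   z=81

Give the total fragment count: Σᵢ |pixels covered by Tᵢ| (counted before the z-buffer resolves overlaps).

T0:
  2·area = 36
  edge (6, 2)→(5, 9): d=(-1,7) right/bottom  bias=-1
  edge (5, 9)→(0, 8): d=(-5,-1) top-left  bias=+0
  edge (0, 8)→(6, 2): d=(6,-6) top-left  bias=+0
    (3,0)@(7, 1): e=[-6,42,0] → ·  [on edge]
    (2,1)@(5, 3): e=[6,30,0] → █  [on edge]
    (3,1)@(7, 3): e=[-8,32,12] → ·
    (1,2)@(3, 5): e=[18,18,0] → █  [on edge]
    (3,2)@(7, 5): e=[-10,22,24] → ·
    (0,3)@(1, 7): e=[30,6,0] → █  [on edge]
    (3,3)@(7, 7): e=[-12,12,36] → ·
    (0,4)@(1, 9): e=[28,-4,12] → ·
    (1,4)@(3, 9): e=[14,-2,24] → ·
    (2,4)@(5, 9): e=[0,0,36] → ·  [on edge]
    (7,5)@(15, 11): e=[-72,0,108] → ·  [on edge]
  covered (6 px):
    · · · · · · · · · ·
    · · █ · · · · · · ·
    · █ █ · · · · · · ·
    █ █ █ · · · · · · ·
    · · · · · · · · · ·
    · · · · · · · · · ·
T1:
  2·area = 16  (B↔C swapped to make it positive)
  edge (2, 10)→(2, 8): d=(0,-2) top-left  bias=+0
  edge (2, 8)→(10, 2): d=(8,-6) top-left  bias=+0
  edge (10, 2)→(2, 10): d=(-8,8) right/bottom  bias=-1
    (5,0)@(11, 1): e=[18,-2,0] → ·  [on edge]
    (4,1)@(9, 3): e=[14,2,0] → ·  [on edge]
    (3,2)@(7, 5): e=[10,6,0] → ·  [on edge]
    (2,3)@(5, 7): e=[6,10,0] → ·  [on edge]
    (1,4)@(3, 9): e=[2,14,0] → ·  [on edge]
    (0,5)@(1, 11): e=[-2,18,0] → ·  [on edge]
  covered (0 px):
    · · · · · · · · · ·
    · · · · · · · · · ·
    · · · · · · · · · ·
    · · · · · · · · · ·
    · · · · · · · · · ·
    · · · · · · · · · ·
T2:
  2·area = 68
  edge (5, 7)→(12, 2): d=(7,-5) top-left  bias=+0
  edge (12, 2)→(20, 6): d=(8,4) right/bottom  bias=-1
  edge (20, 6)→(5, 7): d=(-15,1) right/bottom  bias=-1
    (5,1)@(11, 3): e=[2,12,54] → █
    (6,1)@(13, 3): e=[12,4,52] → █
    (7,1)@(15, 3): e=[22,-4,50] → ·
    (4,2)@(9, 5): e=[6,36,26] → █
    (7,2)@(15, 5): e=[36,12,20] → █
    (8,2)@(17, 5): e=[46,4,18] → █
    (9,2)@(19, 5): e=[56,-4,16] → ·
    (2,3)@(5, 7): e=[0,68,0] → ·  [on edge]
    (4,3)@(9, 7): e=[20,52,-4] → ·
    (5,3)@(11, 7): e=[30,44,-6] → ·
    (6,3)@(13, 7): e=[40,36,-8] → ·
    (7,3)@(15, 7): e=[50,28,-10] → ·
  covered (7 px):
    · · · · · · · · · ·
    · · · · · █ █ · · ·
    · · · · █ █ █ █ █ ·
    · · · · · · · · · ·
    · · · · · · · · · ·
    · · · · · · · · · ·

Final: 13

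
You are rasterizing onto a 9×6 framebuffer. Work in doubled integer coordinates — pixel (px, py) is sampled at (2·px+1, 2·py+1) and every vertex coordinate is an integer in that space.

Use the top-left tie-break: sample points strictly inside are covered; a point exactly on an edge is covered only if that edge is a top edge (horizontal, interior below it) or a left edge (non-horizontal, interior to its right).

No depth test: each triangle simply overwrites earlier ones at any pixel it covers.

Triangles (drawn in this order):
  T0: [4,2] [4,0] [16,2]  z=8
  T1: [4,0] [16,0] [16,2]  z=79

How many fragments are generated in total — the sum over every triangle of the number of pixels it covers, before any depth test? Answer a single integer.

T0:
  2·area = 24
  edge (4, 2)→(4, 0): d=(0,-2) top-left  bias=+0
  edge (4, 0)→(16, 2): d=(12,2) right/bottom  bias=-1
  edge (16, 2)→(4, 2): d=(-12,0) right/bottom  bias=-1
    (2,0)@(5, 1): e=[2,10,12] → #
    (3,0)@(7, 1): e=[6,6,12] → #
    (4,0)@(9, 1): e=[10,2,12] → #
    (5,0)@(11, 1): e=[14,-2,12] → ·
    (2,1)@(5, 3): e=[2,34,-12] → ·
    (3,1)@(7, 3): e=[6,30,-12] → ·
    (4,1)@(9, 3): e=[10,26,-12] → ·
  covered (3 px):
    · · # # # · · · ·
    · · · · · · · · ·
    · · · · · · · · ·
    · · · · · · · · ·
    · · · · · · · · ·
    · · · · · · · · ·
T1:
  2·area = 24
  edge (4, 0)→(16, 0): d=(12,0) top-left  bias=+0
  edge (16, 0)→(16, 2): d=(0,2) right/bottom  bias=-1
  edge (16, 2)→(4, 0): d=(-12,-2) top-left  bias=+0
    (5,0)@(11, 1): e=[12,10,2] → #
    (6,0)@(13, 1): e=[12,6,6] → #
    (7,0)@(15, 1): e=[12,2,10] → #
    (8,0)@(17, 1): e=[12,-2,14] → ·
    (5,1)@(11, 3): e=[36,10,-22] → ·
    (6,1)@(13, 3): e=[36,6,-18] → ·
    (7,1)@(15, 3): e=[36,2,-14] → ·
  covered (3 px):
    · · · · · # # # ·
    · · · · · · · · ·
    · · · · · · · · ·
    · · · · · · · · ·
    · · · · · · · · ·
    · · · · · · · · ·

Final: 6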